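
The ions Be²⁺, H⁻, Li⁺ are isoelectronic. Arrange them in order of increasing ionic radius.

Be²⁺ < Li⁺ < H⁻

All of these have 2 electrons, so size is governed by nuclear charge alone: the more protons, the stronger the pull on the same electron cloud, and the smaller the ion.
Nuclear charges: Be²⁺ (Z=4), Li⁺ (Z=3), H⁻ (Z=1).
Smallest to largest: Be²⁺ < Li⁺ < H⁻.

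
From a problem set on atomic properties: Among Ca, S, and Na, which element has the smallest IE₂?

Ca

Consider each +1 ion: Ca⁺ still has 1 valence electron; S⁺ still has 5 valence electrons; Na⁺ is the bare [Ne] core.
Pulling an electron out of a noble-gas core costs far more than removing a remaining valence electron, so Na sits at the high end of IE_2.
Valence configurations: Ca⁺ [Ar]4s¹, S⁺ [Ne]3s²3p³.
The numbers (kJ/mol): Ca 1145, S 2252, Na 4562.
Overall IE_2 order: Ca < S < Na.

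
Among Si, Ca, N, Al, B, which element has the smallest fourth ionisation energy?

Consider each +3 ion: Si³⁺ still has 1 valence electron; Ca³⁺ is already 1 electron into the core; N³⁺ still has 2 valence electrons; Al³⁺ is the bare [Ne] core; B³⁺ is the bare [He] core.
Usually core removal costs more than valence removal, but here the competition is close: a tightly held n=2 valence electron can cost more to remove than an n=3 core electron, so the actual values have to decide it.
Valence configurations: Si³⁺ [Ne]3s¹, N³⁺ [He]2s².
Approximate IE_4 values (kJ/mol): Si 4356, Ca 6491, N 7475, Al 11577, B 25026.
Hence IE_4: Si < Ca < N < Al < B.

Si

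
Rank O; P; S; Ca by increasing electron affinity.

Ca, P, O, S

O is in period 2, group 16; P is in period 3, group 15; S is in period 3, group 16; Ca is in period 4, group 2.
Atoms with high Z_eff and room in the valence shell (especially the halogens) have the most exothermic electron affinities.
Neither a single period nor a single group — weigh both effects.
P > Ca: both effects reinforce here, so P is clearly the higher of the two.
O > P: relative to P, both the across-period and down-group shifts push O's electron affinity up.
S > O: this pair runs against the simple trend — see the exception note.
Note the exception: S has a higher electron affinity than O, contrary to the simple trend — the compact 2p subshell of O repels the added electron more than S's larger 3p does.
Approximate values (kJ/mol): O 141, P 72, S 200, Ca 2.
So from lowest to highest: Ca < P < O < S.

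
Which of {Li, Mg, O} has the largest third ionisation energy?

Li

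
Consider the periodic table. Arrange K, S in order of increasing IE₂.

IE_2 is the cost of taking one more electron from the +1 cation: K⁺ is the bare [Ar] core; S⁺ still has 5 valence electrons.
Core electrons are held far more tightly than valence electrons, so K tops the IE_2 order.
Tabulated IE_2 (kJ/mol): K 3052, S 2252.
Overall IE_2 order: S < K.

S < K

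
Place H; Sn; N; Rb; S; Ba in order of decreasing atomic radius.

H is in period 1, group 1; N is in period 2, group 15; S is in period 3, group 16; Rb is in period 5, group 1; Sn is in period 5, group 14; Ba is in period 6, group 2.
Across a period the added protons contract the valence shell; down a group each new principal shell makes the atom larger.
These span different periods and groups, so the two trends combine.
N > H: period and group pull opposite ways; the down-group shift dominates (71 vs 32 pm).
S > N: period and group pull opposite ways; the down-group shift dominates (103 vs 71 pm).
Sn > S: both effects reinforce here, so Sn is clearly the larger of the two.
Ba > Sn: relative to Sn, both the across-period and down-group shifts push Ba's atomic radius up.
Rb > Ba: the two effects oppose for this pair; the across-period effect wins (210 vs 196 pm).
For reference (pm): H 32, N 71, S 103, Rb 210, Sn 140, Ba 196.
So from largest to smallest: Rb > Ba > Sn > S > N > H.

Rb > Ba > Sn > S > N > H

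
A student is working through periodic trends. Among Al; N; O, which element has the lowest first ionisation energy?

Al

N is in period 2, group 15; O is in period 2, group 16; Al is in period 3, group 13.
Removing the outermost electron gets harder across a period and easier down a group.
Neither a single period nor a single group — weigh both effects.
O > Al: relative to Al, both the across-period and down-group shifts push O's first ionization energy up.
N > O: this pair runs against the simple trend — see the exception note.
Note the exception: N has a higher first ionization energy than O, contrary to the simple trend — pairing an electron in O's 2p⁴ costs repulsion energy, so O ionizes more easily than half-filled N (2p³).
For reference (kJ/mol): N 1402, O 1314, Al 578.
The lowest first ionisation energy among these belongs to Al.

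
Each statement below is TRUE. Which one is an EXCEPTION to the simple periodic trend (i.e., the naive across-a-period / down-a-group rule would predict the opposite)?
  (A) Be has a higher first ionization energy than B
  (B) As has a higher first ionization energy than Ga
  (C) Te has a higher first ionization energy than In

(A)

The general trend: first ionization energy increases across a period and decreases down a group.
(A) Be (period 2, group 2) vs B (period 2, group 13): the stated order contradicts the simple trend.
(B) As (period 4, group 15) vs Ga (period 4, group 13): the stated order agrees with the simple trend.
(C) Te (period 5, group 16) vs In (period 5, group 13): the stated order agrees with the simple trend.
The exception is (A): removing B's lone 2p electron is easier than breaking Be's filled 2s².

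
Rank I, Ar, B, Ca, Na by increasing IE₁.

Across a period the outer electron is held more tightly (higher IE₁); down a group it sits in a higher shell, more shielded, and comes off more easily.
Neither a single period nor a single group — weigh both effects.
Ca > Na: period and group pull opposite ways; the across-period shift dominates (590 vs 496 kJ/mol).
B > Ca: both effects reinforce here, so B is clearly the higher of the two.
I > B: the two effects oppose for this pair; the across-period effect wins (1008 vs 801 kJ/mol).
Ar > I: both effects reinforce here, so Ar is clearly the higher of the two.
For reference (kJ/mol): B 801, Na 496, Ar 1521, Ca 590, I 1008.
So from lowest to highest: Na < Ca < B < I < Ar.

Na < Ca < B < I < Ar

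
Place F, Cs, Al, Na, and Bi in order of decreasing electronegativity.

F is in period 2, group 17; Na is in period 3, group 1; Al is in period 3, group 13; Cs is in period 6, group 1; Bi is in period 6, group 15.
Atoms toward the upper right of the periodic table pull bonding electrons most strongly.
Here both period and group differ, so the two effects have to be weighed against each other.
Na > Cs: Na sits above Cs in group 1, so the down-group effect alone puts Na higher.
Al > Na: Al lies to the right of Na in period 3, so the across-period effect alone puts Al higher.
Bi > Al: the two effects oppose for this pair; the across-period effect wins (2.02 vs 1.61).
F > Bi: both effects reinforce here, so F is clearly the higher of the two.
Approximate values (Pauling): F 3.98, Na 0.93, Al 1.61, Cs 0.79, Bi 2.02.
So from highest to lowest: F > Bi > Al > Na > Cs.

F, Bi, Al, Na, Cs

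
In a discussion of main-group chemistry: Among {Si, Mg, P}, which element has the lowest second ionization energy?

Consider each +1 ion: Si⁺ still has 3 valence electrons; Mg⁺ still has 1 valence electron; P⁺ still has 4 valence electrons.
All are still removing valence electrons, so compare the +1 ions as you would atoms: IE_2 generally rises across a period (higher Z_eff) and falls down a group (larger shell), subject to the usual subshell exceptions.
Valence configurations: Si⁺ [Ne]3s²3p¹, Mg⁺ [Ne]3s¹, P⁺ [Ne]3s²3p².
The numbers (kJ/mol): Si 1577, Mg 1451, P 1907.
So the second ionization energies run Mg < Si < P.

Mg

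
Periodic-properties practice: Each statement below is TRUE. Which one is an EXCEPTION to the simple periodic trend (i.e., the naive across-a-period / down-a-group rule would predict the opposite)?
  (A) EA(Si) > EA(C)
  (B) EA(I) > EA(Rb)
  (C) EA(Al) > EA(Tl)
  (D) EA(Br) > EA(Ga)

(A)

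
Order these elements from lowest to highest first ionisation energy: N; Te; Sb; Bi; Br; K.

N is in period 2, group 15; K is in period 4, group 1; Br is in period 4, group 17; Sb is in period 5, group 15; Te is in period 5, group 16; Bi is in period 6, group 15.
Removing the outermost electron gets harder across a period and easier down a group.
These span different periods and groups, so the two trends combine.
Bi > K: the two effects oppose for this pair; the across-period effect wins (703 vs 419 kJ/mol).
Sb > Bi: they share group 15; the group trend gives Sb the larger value.
Te > Sb: both are in period 5; the period trend gives Te the larger value.
Br > Te: relative to Te, both the across-period and down-group shifts push Br's first ionization energy up.
N > Br: period and group pull opposite ways; the down-group shift dominates (1402 vs 1140 kJ/mol).
For reference (kJ/mol): N 1402, K 419, Br 1140, Sb 831, Te 869, Bi 703.
So from lowest to highest: K < Bi < Sb < Te < Br < N.

K < Bi < Sb < Te < Br < N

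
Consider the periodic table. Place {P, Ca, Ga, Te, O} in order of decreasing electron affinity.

Te, O, P, Ga, Ca

O is in period 2, group 16; P is in period 3, group 15; Ca is in period 4, group 2; Ga is in period 4, group 13; Te is in period 5, group 16.
Adding an electron releases more energy for atoms nearer the top right (short of the noble gases).
Here both period and group differ, so the two effects have to be weighed against each other.
Ga > Ca: both are in period 4; the period trend gives Ga the larger value.
P > Ga: relative to Ga, both the across-period and down-group shifts push P's electron affinity up.
O > P: relative to P, both the across-period and down-group shifts push O's electron affinity up.
Te > O: this pair runs against the simple trend — see the exception note.
Note the exception: Te has a higher electron affinity than O, contrary to the simple trend — O's compact 2p subshell gives strong electron–electron repulsion on the added electron.
For reference (kJ/mol): O 141, P 72, Ca 2, Ga 29, Te 190.
So from highest to lowest: Te > O > P > Ga > Ca.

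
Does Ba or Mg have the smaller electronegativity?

Mg is in period 3, group 2; Ba is in period 6, group 2.
Electronegativity increases across a period and decreases down a group, tracking effective nuclear charge and atomic size.
All are in group 2, so electronegativity increases up the group.
So Ba has the smaller electronegativity (Ba < Mg).

Ba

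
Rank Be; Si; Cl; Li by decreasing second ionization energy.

Li > Cl > Be > Si

The second ionization energy removes an electron from the +1 ion. For each element: Be⁺ still has 1 valence electron; Si⁺ still has 3 valence electrons; Cl⁺ still has 6 valence electrons; Li⁺ is the bare [He] core.
Pulling an electron out of a noble-gas core costs far more than removing a remaining valence electron, so Li sits at the high end of IE_2.
Valence configurations: Be⁺ [He]2s¹, Si⁺ [Ne]3s²3p¹, Cl⁺ [Ne]3s²3p⁴.
Tabulated IE_2 (kJ/mol): Be 1757, Si 1577, Cl 2298, Li 7298.
Putting it together, IE_2: Si < Be < Cl < Li.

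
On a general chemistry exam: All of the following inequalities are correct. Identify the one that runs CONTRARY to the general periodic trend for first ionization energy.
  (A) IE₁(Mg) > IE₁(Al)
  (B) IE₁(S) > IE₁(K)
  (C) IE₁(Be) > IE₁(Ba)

The general trend: first ionization energy increases across a period and decreases down a group.
(A) Mg (period 3, group 2) vs Al (period 3, group 13): the stated order contradicts the simple trend.
(B) S (period 3, group 16) vs K (period 4, group 1): the stated order agrees with the simple trend.
(C) Be (period 2, group 2) vs Ba (period 6, group 2): the stated order agrees with the simple trend.
The exception is (A): Al's single 3p electron is easier to remove than one from Mg's filled 3s².

(A)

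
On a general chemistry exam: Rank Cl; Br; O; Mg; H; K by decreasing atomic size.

H is in period 1, group 1; O is in period 2, group 16; Mg is in period 3, group 2; Cl is in period 3, group 17; K is in period 4, group 1; Br is in period 4, group 17.
Radius decreases left→right (rising Z_eff, same n) and increases top→bottom (higher n).
These span different periods and groups, so the two trends combine.
O > H: the two effects oppose for this pair; the down-group effect wins (63 vs 32 pm).
Cl > O: period and group pull opposite ways; the down-group shift dominates (99 vs 63 pm).
Br > Cl: they share group 17; the group trend gives Br the larger value.
Mg > Br: period and group pull opposite ways; the across-period shift dominates (139 vs 114 pm).
K > Mg: relative to Mg, both the across-period and down-group shifts push K's atomic radius up.
Approximate values (pm): H 32, O 63, Mg 139, Cl 99, K 196, Br 114.
So from largest to smallest: K > Mg > Br > Cl > O > H.

K, Mg, Br, Cl, O, H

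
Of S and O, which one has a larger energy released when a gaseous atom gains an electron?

O is in period 2, group 16; S is in period 3, group 16.
EA tends to increase across a period and decrease down a group, though the pattern is less regular than for IE or radius.
All are in group 16; the group trend (electron affinity increases up the group) applies, with the exception below.
Note the exception: S has a higher electron affinity than O, contrary to the simple trend — the compact 2p subshell of O repels the added electron more than S's larger 3p does.
Approximate values (kJ/mol): O 141, S 200.
So S has the larger energy released when a gaseous atom gains an electron (S > O).

S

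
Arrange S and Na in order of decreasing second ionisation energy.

After 1 electron has been removed, what remains? S⁺ still has 5 valence electrons; Na⁺ is the bare [Ne] core.
Core electrons are held far more tightly than valence electrons, so Na tops the IE_2 order.
Approximate IE_2 values (kJ/mol): S 2252, Na 4562.
Hence IE_2: S < Na.

Na > S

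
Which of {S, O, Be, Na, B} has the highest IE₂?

Na

After 1 electron has been removed, what remains? S⁺ still has 5 valence electrons; O⁺ still has 5 valence electrons; Be⁺ still has 1 valence electron; Na⁺ is the bare [Ne] core; B⁺ still has 2 valence electrons.
Pulling an electron out of a noble-gas core costs far more than removing a remaining valence electron, so Na sits at the high end of IE_2.
Valence configurations: S⁺ [Ne]3s²3p³, O⁺ [He]2s²2p³, Be⁺ [He]2s¹, B⁺ [He]2s².
Tabulated IE_2 (kJ/mol): S 2252, O 3388, Be 1757, Na 4562, B 2427.
Putting it together, IE_2: Be < S < B < O < Na.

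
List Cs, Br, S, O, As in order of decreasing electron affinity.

Br > S > O > As > Cs

Electron affinity generally becomes more exothermic across a period toward the halogens and less exothermic down a group.
These span different periods and groups, so the two trends combine.
As > Cs: relative to Cs, both the across-period and down-group shifts push As's electron affinity up.
O > As: both effects reinforce here, so O is clearly the higher of the two.
S > O: this pair runs against the simple trend — see the exception note.
Br > S: period and group pull opposite ways; the across-period shift dominates (325 vs 200 kJ/mol).
Note the exception: S has a higher electron affinity than O, contrary to the simple trend — the compact 2p subshell of O repels the added electron more than S's larger 3p does.
Approximate values (kJ/mol): O 141, S 200, As 78, Br 325, Cs 46.
So from highest to lowest: Br > S > O > As > Cs.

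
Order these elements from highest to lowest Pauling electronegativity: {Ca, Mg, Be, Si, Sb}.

Sb, Si, Be, Mg, Ca

Be is in period 2, group 2; Mg is in period 3, group 2; Si is in period 3, group 14; Ca is in period 4, group 2; Sb is in period 5, group 15.
Electronegativity increases across a period and decreases down a group, tracking effective nuclear charge and atomic size.
Neither a single period nor a single group — weigh both effects.
Mg > Ca: Mg sits above Ca in group 2, so the down-group effect alone puts Mg higher.
Be > Mg: Be sits above Mg in group 2, so the down-group effect alone puts Be higher.
Si > Be: period and group pull opposite ways; the across-period shift dominates (1.90 vs 1.57).
Sb > Si: the two effects oppose for this pair; the across-period effect wins (2.05 vs 1.90).
Approximate values (Pauling): Be 1.57, Mg 1.31, Si 1.90, Ca 1.00, Sb 2.05.
So from highest to lowest: Sb > Si > Be > Mg > Ca.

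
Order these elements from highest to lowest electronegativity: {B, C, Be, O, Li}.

Li is in period 2, group 1; Be is in period 2, group 2; B is in period 2, group 13; C is in period 2, group 14; O is in period 2, group 16.
EN rises left→right (higher Z_eff, smaller atoms) and falls top→bottom (larger, more shielded atoms).
All lie in period 2, so electronegativity increases left to right.
So from highest to lowest: O > C > B > Be > Li.

O > C > B > Be > Li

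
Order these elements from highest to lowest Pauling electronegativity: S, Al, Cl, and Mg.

Cl, S, Al, Mg

Smaller atoms with higher effective nuclear charge are more electronegative.
All lie in period 3, so electronegativity increases left to right.
So from highest to lowest: Cl > S > Al > Mg.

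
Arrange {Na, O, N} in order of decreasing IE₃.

Consider each +2 ion: Na²⁺ is already 1 electron into the core; O²⁺ still has 4 valence electrons; N²⁺ still has 3 valence electrons.
Breaking into a closed-shell core is much more expensive than removing a leftover valence electron — Na has the largest IE_3 here.
Valence configurations: O²⁺ [He]2s²2p², N²⁺ [He]2s²2p¹.
Tabulated IE_3 (kJ/mol): Na 6910, O 5300, N 4578.
Hence IE_3: N < O < Na.

Na, O, N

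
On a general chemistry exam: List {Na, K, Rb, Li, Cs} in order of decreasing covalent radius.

Li is in period 2, group 1; Na is in period 3, group 1; K is in period 4, group 1; Rb is in period 5, group 1; Cs is in period 6, group 1.
Atomic radius shrinks across a period as nuclear charge pulls the same shell inward, and grows down a group as new shells are added.
All are in group 1, so atomic radius increases down the group.
So from largest to smallest: Cs > Rb > K > Na > Li.

Cs, Rb, K, Na, Li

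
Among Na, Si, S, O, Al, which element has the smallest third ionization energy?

Al

After 2 electrons have been removed, what remains? Na²⁺ is already 1 electron into the core; Si²⁺ still has 2 valence electrons; S²⁺ still has 4 valence electrons; O²⁺ still has 4 valence electrons; Al²⁺ still has 1 valence electron.
Pulling an electron out of a noble-gas core costs far more than removing a remaining valence electron, so Na sits at the high end of IE_3.
Valence configurations: Si²⁺ [Ne]3s², S²⁺ [Ne]3s²3p², O²⁺ [He]2s²2p², Al²⁺ [Ne]3s¹.
Approximate IE_3 values (kJ/mol): Na 6910, Si 3232, S 3357, O 5300, Al 2745.
Hence IE_3: Al < Si < S < O < Na.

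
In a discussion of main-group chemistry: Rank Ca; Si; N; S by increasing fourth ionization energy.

After 3 electrons have been removed, what remains? Ca³⁺ is already 1 electron into the core; Si³⁺ still has 1 valence electron; N³⁺ still has 2 valence electrons; S³⁺ still has 3 valence electrons.
Usually core removal costs more than valence removal, but here the competition is close: a tightly held n=2 valence electron can cost more to remove than an n=3 core electron, so the actual values have to decide it.
Valence configurations: Si³⁺ [Ne]3s¹, N³⁺ [He]2s², S³⁺ [Ne]3s²3p¹.
Approximate IE_4 values (kJ/mol): Ca 6491, Si 4356, N 7475, S 4556.
Overall IE_4 order: Si < S < Ca < N.

Si < S < Ca < N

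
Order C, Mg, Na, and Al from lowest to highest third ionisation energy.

Consider each +2 ion: C²⁺ still has 2 valence electrons; Mg²⁺ is the bare [Ne] core; Na²⁺ is already 1 electron into the core; Al²⁺ still has 1 valence electron.
Breaking into a closed-shell core is much more expensive than removing a leftover valence electron — Na and Mg have the largest IE_3 here.
Valence configurations: C²⁺ [He]2s², Al²⁺ [Ne]3s¹.
Tabulated IE_3 (kJ/mol): C 4620, Mg 7733, Na 6910, Al 2745.
So the third ionization energies run Al < C < Na < Mg.

Al, C, Na, Mg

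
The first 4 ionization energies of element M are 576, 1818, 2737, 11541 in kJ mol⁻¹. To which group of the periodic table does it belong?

Look for the largest jump between consecutive ionization energies: IE4/IE3 ≈ 4.2, far larger than any earlier ratio.
That jump marks the point where a core electron is being removed. So the atom has 3 valence electrons.
A main-group element with 3 valence electrons is in group 13.

Group 13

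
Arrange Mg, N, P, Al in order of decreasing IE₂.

N, P, Al, Mg

IE_2 is the cost of taking one more electron from the +1 cation: Mg⁺ still has 1 valence electron; N⁺ still has 4 valence electrons; P⁺ still has 4 valence electrons; Al⁺ still has 2 valence electrons.
All are still removing valence electrons, so compare the +1 ions as you would atoms: IE_2 generally rises across a period (higher Z_eff) and falls down a group (larger shell), subject to the usual subshell exceptions.
Valence configurations: Mg⁺ [Ne]3s¹, N⁺ [He]2s²2p², P⁺ [Ne]3s²3p², Al⁺ [Ne]3s².
The numbers (kJ/mol): Mg 1451, N 2856, P 1907, Al 1817.
Hence IE_2: Mg < Al < P < N.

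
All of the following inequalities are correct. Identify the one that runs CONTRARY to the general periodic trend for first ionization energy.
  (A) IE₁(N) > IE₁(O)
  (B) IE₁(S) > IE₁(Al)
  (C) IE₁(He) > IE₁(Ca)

(A)

The general trend: first ionization energy increases across a period and decreases down a group.
(A) N (period 2, group 15) vs O (period 2, group 16): the stated order contradicts the simple trend.
(B) S (period 3, group 16) vs Al (period 3, group 13): the stated order agrees with the simple trend.
(C) He (period 1, group 18) vs Ca (period 4, group 2): the stated order agrees with the simple trend.
The exception is (A): pairing an electron in O's 2p⁴ costs repulsion energy, so O ionizes more easily than half-filled N (2p³).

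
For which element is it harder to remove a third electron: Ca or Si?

Ca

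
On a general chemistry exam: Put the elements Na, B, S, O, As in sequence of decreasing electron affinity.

S > O > As > Na > B

Atoms with high Z_eff and room in the valence shell (especially the halogens) have the most exothermic electron affinities.
Here both period and group differ, so the two effects have to be weighed against each other.
Na > B: this pair runs against the simple trend — see the exception note.
As > Na: the two effects oppose for this pair; the across-period effect wins (78 vs 53 kJ/mol).
O > As: both effects reinforce here, so O is clearly the higher of the two.
S > O: this pair runs against the simple trend — see the exception note.
Note the exception: Na has a higher electron affinity than B, contrary to the simple trend — B's ns²np¹ configuration gives only a small electron affinity — the sparsely filled np subshell binds an added electron weakly.
Note the exception: S has a higher electron affinity than O, contrary to the simple trend — the compact 2p subshell of O repels the added electron more than S's larger 3p does.
Approximate values (kJ/mol): B 27, O 141, Na 53, S 200, As 78.
So from highest to lowest: S > O > As > Na > B.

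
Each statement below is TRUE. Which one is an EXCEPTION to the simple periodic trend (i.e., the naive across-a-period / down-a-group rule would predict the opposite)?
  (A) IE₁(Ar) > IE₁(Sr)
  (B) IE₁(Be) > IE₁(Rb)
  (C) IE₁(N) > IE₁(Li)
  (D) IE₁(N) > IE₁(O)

The general trend: first ionisation energy increases across a period and decreases down a group.
(A) Ar (period 3, group 18) vs Sr (period 5, group 2): the stated order agrees with the simple trend.
(B) Be (period 2, group 2) vs Rb (period 5, group 1): the stated order agrees with the simple trend.
(C) N (period 2, group 15) vs Li (period 2, group 1): the stated order agrees with the simple trend.
(D) N (period 2, group 15) vs O (period 2, group 16): the stated order contradicts the simple trend.
The exception is (D): pairing an electron in O's 2p⁴ costs repulsion energy, so O ionizes more easily than half-filled N (2p³).

(D)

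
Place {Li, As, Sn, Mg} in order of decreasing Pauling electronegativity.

As > Sn > Mg > Li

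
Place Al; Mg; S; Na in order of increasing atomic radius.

S < Al < Mg < Na

Na is in period 3, group 1; Mg is in period 3, group 2; Al is in period 3, group 13; S is in period 3, group 16.
Across a period the added protons contract the valence shell; down a group each new principal shell makes the atom larger.
All lie in period 3, so atomic radius increases right to left.
So from smallest to largest: S < Al < Mg < Na.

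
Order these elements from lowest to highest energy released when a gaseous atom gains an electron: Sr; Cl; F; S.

Sr < S < F < Cl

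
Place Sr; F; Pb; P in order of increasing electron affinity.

Sr, Pb, P, F

F is in period 2, group 17; P is in period 3, group 15; Sr is in period 5, group 2; Pb is in period 6, group 14.
Electron affinity generally becomes more exothermic across a period toward the halogens and less exothermic down a group.
Neither a single period nor a single group — weigh both effects.
Pb > Sr: the two effects oppose for this pair; the across-period effect wins (35 vs 5 kJ/mol).
P > Pb: relative to Pb, both the across-period and down-group shifts push P's electron affinity up.
F > P: relative to P, both the across-period and down-group shifts push F's electron affinity up.
Tabulated electron affinity (kJ/mol): F 328, P 72, Sr 5, Pb 35.
So from lowest to highest: Sr < Pb < P < F.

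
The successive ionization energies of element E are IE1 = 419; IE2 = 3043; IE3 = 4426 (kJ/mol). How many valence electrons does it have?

Look for the largest jump between consecutive ionization energies: IE2/IE1 ≈ 7.3, far larger than any earlier ratio.
That jump marks the point where a core electron is being removed. So the atom has 1 valence electron.

1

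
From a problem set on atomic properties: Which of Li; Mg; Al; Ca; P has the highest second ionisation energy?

Li

After 1 electron has been removed, what remains? Li⁺ is the bare [He] core; Mg⁺ still has 1 valence electron; Al⁺ still has 2 valence electrons; Ca⁺ still has 1 valence electron; P⁺ still has 4 valence electrons.
Core electrons are held far more tightly than valence electrons, so Li tops the IE_2 order.
Valence configurations: Mg⁺ [Ne]3s¹, Al⁺ [Ne]3s², Ca⁺ [Ar]4s¹, P⁺ [Ne]3s²3p².
Tabulated IE_2 (kJ/mol): Li 7298, Mg 1451, Al 1817, Ca 1145, P 1907.
So the second ionization energies run Ca < Mg < Al < P < Li.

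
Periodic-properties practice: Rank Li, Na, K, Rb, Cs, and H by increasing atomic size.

H, Li, Na, K, Rb, Cs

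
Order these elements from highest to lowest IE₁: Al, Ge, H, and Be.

H > Be > Ge > Al

Across a period the outer electron is held more tightly (higher IE₁); down a group it sits in a higher shell, more shielded, and comes off more easily.
These sit on a diagonal, where the across-period and down-group effects partly cancel.
Ge > Al: the two effects oppose for this pair; the across-period effect wins (762 vs 578 kJ/mol).
Be > Ge: period and group pull opposite ways; the down-group shift dominates (900 vs 762 kJ/mol).
H > Be: the two effects oppose for this pair; the down-group effect wins (1312 vs 900 kJ/mol).
Approximate values (kJ/mol): H 1312, Be 900, Al 578, Ge 762.
So from highest to lowest: H > Be > Ge > Al.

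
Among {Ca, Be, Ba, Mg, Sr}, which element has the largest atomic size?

Ba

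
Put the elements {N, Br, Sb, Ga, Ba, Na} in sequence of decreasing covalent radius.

Ba > Na > Sb > Ga > Br > N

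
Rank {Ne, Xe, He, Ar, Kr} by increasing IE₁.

Xe, Kr, Ar, Ne, He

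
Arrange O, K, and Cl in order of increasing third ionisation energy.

Cl < K < O

After 2 electrons have been removed, what remains? O²⁺ still has 4 valence electrons; K²⁺ is already 1 electron into the core; Cl²⁺ still has 5 valence electrons.
Usually core removal costs more than valence removal, but here the competition is close: a tightly held n=2 valence electron can cost more to remove than an n=3 core electron, so the actual values have to decide it.
Valence configurations: O²⁺ [He]2s²2p², Cl²⁺ [Ne]3s²3p³.
Approximate IE_3 values (kJ/mol): O 5300, K 4420, Cl 3822.
Overall IE_3 order: Cl < K < O.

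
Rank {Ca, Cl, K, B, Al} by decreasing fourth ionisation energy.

B > Al > Ca > K > Cl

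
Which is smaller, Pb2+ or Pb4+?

Pb4+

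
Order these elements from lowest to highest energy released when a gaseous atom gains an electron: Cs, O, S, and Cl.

Cs < O < S < Cl

O is in period 2, group 16; S is in period 3, group 16; Cl is in period 3, group 17; Cs is in period 6, group 1.
Electron affinity generally becomes more exothermic across a period toward the halogens and less exothermic down a group.
Here both period and group differ, so the two effects have to be weighed against each other.
O > Cs: relative to Cs, both the across-period and down-group shifts push O's electron affinity up.
S > O: this pair runs against the simple trend — see the exception note.
Cl > S: both are in period 3; the period trend gives Cl the larger value.
Note the exception: S has a higher electron affinity than O, contrary to the simple trend — the compact 2p subshell of O repels the added electron more than S's larger 3p does.
For reference (kJ/mol): O 141, S 200, Cl 349, Cs 46.
So from lowest to highest: Cs < O < S < Cl.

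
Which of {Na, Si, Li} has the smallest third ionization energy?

Si

After 2 electrons have been removed, what remains? Na²⁺ is already 1 electron into the core; Si²⁺ still has 2 valence electrons; Li²⁺ is already 1 electron into the core.
Breaking into a closed-shell core is much more expensive than removing a leftover valence electron — Na and Li have the largest IE_3 here.
The numbers (kJ/mol): Na 6910, Si 3232, Li 11815.
Putting it together, IE_3: Si < Na < Li.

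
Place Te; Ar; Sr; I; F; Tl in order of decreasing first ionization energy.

F > Ar > I > Te > Tl > Sr

IE₁ increases left→right with effective nuclear charge and decreases top→bottom as the valence shell moves farther out.
These span different periods and groups, so the two trends combine.
Tl > Sr: period and group pull opposite ways; the across-period shift dominates (589 vs 550 kJ/mol).
Te > Tl: both effects reinforce here, so Te is clearly the higher of the two.
I > Te: both are in period 5; the period trend gives I the larger value.
Ar > I: both effects reinforce here, so Ar is clearly the higher of the two.
F > Ar: period and group pull opposite ways; the down-group shift dominates (1681 vs 1521 kJ/mol).
For reference (kJ/mol): F 1681, Ar 1521, Sr 550, Te 869, I 1008, Tl 589.
So from highest to lowest: F > Ar > I > Te > Tl > Sr.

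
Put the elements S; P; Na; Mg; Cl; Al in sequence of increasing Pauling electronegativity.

Na is in period 3, group 1; Mg is in period 3, group 2; Al is in period 3, group 13; P is in period 3, group 15; S is in period 3, group 16; Cl is in period 3, group 17.
Atoms toward the upper right of the periodic table pull bonding electrons most strongly.
All lie in period 3, so electronegativity increases left to right.
So from lowest to highest: Na < Mg < Al < P < S < Cl.

Na < Mg < Al < P < S < Cl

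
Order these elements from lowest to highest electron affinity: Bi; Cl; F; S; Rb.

F is in period 2, group 17; S is in period 3, group 16; Cl is in period 3, group 17; Rb is in period 5, group 1; Bi is in period 6, group 15.
Adding an electron releases more energy for atoms nearer the top right (short of the noble gases).
Here both period and group differ, so the two effects have to be weighed against each other.
Bi > Rb: period and group pull opposite ways; the across-period shift dominates (91 vs 47 kJ/mol).
S > Bi: both effects reinforce here, so S is clearly the higher of the two.
F > S: relative to S, both the across-period and down-group shifts push F's electron affinity up.
Cl > F: this pair runs against the simple trend — see the exception note.
Note the exception: Cl has a higher electron affinity than F, contrary to the simple trend — F's small 2p subshell makes the incoming electron feel strong e⁻–e⁻ repulsion, so Cl actually releases more energy on gaining an electron.
For reference (kJ/mol): F 328, S 200, Cl 349, Rb 47, Bi 91.
So from lowest to highest: Rb < Bi < S < F < Cl.

Rb < Bi < S < F < Cl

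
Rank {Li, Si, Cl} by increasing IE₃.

After 2 electrons have been removed, what remains? Li²⁺ is already 1 electron into the core; Si²⁺ still has 2 valence electrons; Cl²⁺ still has 5 valence electrons.
Pulling an electron out of a noble-gas core costs far more than removing a remaining valence electron, so Li sits at the high end of IE_3.
Valence configurations: Si²⁺ [Ne]3s², Cl²⁺ [Ne]3s²3p³.
Approximate IE_3 values (kJ/mol): Li 11815, Si 3232, Cl 3822.
Overall IE_3 order: Si < Cl < Li.

Si < Cl < Li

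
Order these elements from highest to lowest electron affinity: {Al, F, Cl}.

Cl > F > Al

F is in period 2, group 17; Al is in period 3, group 13; Cl is in period 3, group 17.
Electron affinity generally becomes more exothermic across a period toward the halogens and less exothermic down a group.
These span different periods and groups, so the two trends combine.
F > Al: relative to Al, both the across-period and down-group shifts push F's electron affinity up.
Cl > F: this pair runs against the simple trend — see the exception note.
Note the exception: Cl has a higher electron affinity than F, contrary to the simple trend — F's small 2p subshell makes the incoming electron feel strong e⁻–e⁻ repulsion, so Cl actually releases more energy on gaining an electron.
For reference (kJ/mol): F 328, Al 42, Cl 349.
So from highest to lowest: Cl > F > Al.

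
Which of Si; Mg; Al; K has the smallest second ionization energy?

The second ionization energy removes an electron from the +1 ion. For each element: Si⁺ still has 3 valence electrons; Mg⁺ still has 1 valence electron; Al⁺ still has 2 valence electrons; K⁺ is the bare [Ar] core.
Pulling an electron out of a noble-gas core costs far more than removing a remaining valence electron, so K sits at the high end of IE_2.
Valence configurations: Si⁺ [Ne]3s²3p¹, Mg⁺ [Ne]3s¹, Al⁺ [Ne]3s².
Si⁺ loses a lone 3p electron whereas Al⁺ must break into a filled 3s² pair, so IE_2(Al) > IE_2(Si) even though Si has the higher nuclear charge.
Approximate IE_2 values (kJ/mol): Si 1577, Mg 1451, Al 1817, K 3052.
Putting it together, IE_2: Mg < Si < Al < K.

Mg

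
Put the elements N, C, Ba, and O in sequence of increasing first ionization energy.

Ba < C < O < N

C is in period 2, group 14; N is in period 2, group 15; O is in period 2, group 16; Ba is in period 6, group 2.
First ionization energy rises across a period (greater Z_eff holds electrons more tightly) and falls down a group (valence electrons are farther from the nucleus).
These span different periods and groups, so the two trends combine.
C > Ba: both effects reinforce here, so C is clearly the higher of the two.
O > C: O lies to the right of C in period 2, so the across-period effect alone puts O higher.
N > O: this pair runs against the simple trend — see the exception note.
Note the exception: N has a higher first ionization energy than O, contrary to the simple trend — pairing an electron in O's 2p⁴ costs repulsion energy, so O ionizes more easily than half-filled N (2p³).
For reference (kJ/mol): C 1086, N 1402, O 1314, Ba 503.
So from lowest to highest: Ba < C < O < N.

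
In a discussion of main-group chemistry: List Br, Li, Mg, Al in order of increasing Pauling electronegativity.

Li < Mg < Al < Br

Li is in period 2, group 1; Mg is in period 3, group 2; Al is in period 3, group 13; Br is in period 4, group 17.
Electronegativity increases across a period and decreases down a group, tracking effective nuclear charge and atomic size.
These span different periods and groups, so the two trends combine.
Mg > Li: period and group pull opposite ways; the across-period shift dominates (1.31 vs 0.98).
Al > Mg: both are in period 3; the period trend gives Al the larger value.
Br > Al: the two effects oppose for this pair; the across-period effect wins (2.96 vs 1.61).
Approximate values (Pauling): Li 0.98, Mg 1.31, Al 1.61, Br 2.96.
So from lowest to highest: Li < Mg < Al < Br.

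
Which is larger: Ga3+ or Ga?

Ga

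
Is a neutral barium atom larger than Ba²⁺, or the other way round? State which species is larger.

Ba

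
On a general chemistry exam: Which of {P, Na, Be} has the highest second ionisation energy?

Na

Consider each +1 ion: P⁺ still has 4 valence electrons; Na⁺ is the bare [Ne] core; Be⁺ still has 1 valence electron.
Core electrons are held far more tightly than valence electrons, so Na tops the IE_2 order.
Valence configurations: P⁺ [Ne]3s²3p², Be⁺ [He]2s¹.
The numbers (kJ/mol): P 1907, Na 4562, Be 1757.
Hence IE_2: Be < P < Na.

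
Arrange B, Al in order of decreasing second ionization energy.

B > Al

After 1 electron has been removed, what remains? B⁺ still has 2 valence electrons; Al⁺ still has 2 valence electrons.
All are still removing valence electrons, so compare the +1 ions as you would atoms: IE_2 generally rises across a period (higher Z_eff) and falls down a group (larger shell), subject to the usual subshell exceptions.
Valence configurations: B⁺ [He]2s², Al⁺ [Ne]3s².
Tabulated IE_2 (kJ/mol): B 2427, Al 1817.
Overall IE_2 order: Al < B.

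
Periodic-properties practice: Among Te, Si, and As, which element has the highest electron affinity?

Si is in period 3, group 14; As is in period 4, group 15; Te is in period 5, group 16.
Electron affinity generally becomes more exothermic across a period toward the halogens and less exothermic down a group.
These sit on a diagonal, where the across-period and down-group effects partly cancel.
Si > As: period and group pull opposite ways; the down-group shift dominates (134 vs 78 kJ/mol).
Te > Si: period and group pull opposite ways; the across-period shift dominates (190 vs 134 kJ/mol).
Approximate values (kJ/mol): Si 134, As 78, Te 190.
The highest electron affinity among these belongs to Te.

Te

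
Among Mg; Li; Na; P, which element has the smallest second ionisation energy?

Mg

The second ionization energy removes an electron from the +1 ion. For each element: Mg⁺ still has 1 valence electron; Li⁺ is the bare [He] core; Na⁺ is the bare [Ne] core; P⁺ still has 4 valence electrons.
Breaking into a closed-shell core is much more expensive than removing a leftover valence electron — Na and Li have the largest IE_2 here.
Valence configurations: Mg⁺ [Ne]3s¹, P⁺ [Ne]3s²3p².
Tabulated IE_2 (kJ/mol): Mg 1451, Li 7298, Na 4562, P 1907.
Putting it together, IE_2: Mg < P < Na < Li.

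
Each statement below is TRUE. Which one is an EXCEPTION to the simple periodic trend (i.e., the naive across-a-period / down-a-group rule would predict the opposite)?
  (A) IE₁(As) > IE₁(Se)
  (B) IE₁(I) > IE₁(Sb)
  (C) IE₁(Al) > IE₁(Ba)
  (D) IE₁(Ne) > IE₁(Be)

(A)

The general trend: first ionisation energy increases across a period and decreases down a group.
(A) As (period 4, group 15) vs Se (period 4, group 16): the stated order contradicts the simple trend.
(B) I (period 5, group 17) vs Sb (period 5, group 15): the stated order agrees with the simple trend.
(C) Al (period 3, group 13) vs Ba (period 6, group 2): the stated order agrees with the simple trend.
(D) Ne (period 2, group 18) vs Be (period 2, group 2): the stated order agrees with the simple trend.
The exception is (A): Se (4p⁴) ionizes more easily than half-filled As (4p³).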